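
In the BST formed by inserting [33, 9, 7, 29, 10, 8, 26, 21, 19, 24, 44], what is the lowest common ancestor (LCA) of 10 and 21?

Tree insertion order: [33, 9, 7, 29, 10, 8, 26, 21, 19, 24, 44]
Tree (level-order array): [33, 9, 44, 7, 29, None, None, None, 8, 10, None, None, None, None, 26, 21, None, 19, 24]
In a BST, the LCA of p=10, q=21 is the first node v on the
root-to-leaf path with p <= v <= q (go left if both < v, right if both > v).
Walk from root:
  at 33: both 10 and 21 < 33, go left
  at 9: both 10 and 21 > 9, go right
  at 29: both 10 and 21 < 29, go left
  at 10: 10 <= 10 <= 21, this is the LCA
LCA = 10


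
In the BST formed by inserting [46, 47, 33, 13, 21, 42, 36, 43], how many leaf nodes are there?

Tree built from: [46, 47, 33, 13, 21, 42, 36, 43]
Tree (level-order array): [46, 33, 47, 13, 42, None, None, None, 21, 36, 43]
Rule: A leaf has 0 children.
Per-node child counts:
  node 46: 2 child(ren)
  node 33: 2 child(ren)
  node 13: 1 child(ren)
  node 21: 0 child(ren)
  node 42: 2 child(ren)
  node 36: 0 child(ren)
  node 43: 0 child(ren)
  node 47: 0 child(ren)
Matching nodes: [21, 36, 43, 47]
Count of leaf nodes: 4


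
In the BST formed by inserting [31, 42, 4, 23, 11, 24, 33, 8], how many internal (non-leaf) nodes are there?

Tree built from: [31, 42, 4, 23, 11, 24, 33, 8]
Tree (level-order array): [31, 4, 42, None, 23, 33, None, 11, 24, None, None, 8]
Rule: An internal node has at least one child.
Per-node child counts:
  node 31: 2 child(ren)
  node 4: 1 child(ren)
  node 23: 2 child(ren)
  node 11: 1 child(ren)
  node 8: 0 child(ren)
  node 24: 0 child(ren)
  node 42: 1 child(ren)
  node 33: 0 child(ren)
Matching nodes: [31, 4, 23, 11, 42]
Count of internal (non-leaf) nodes: 5


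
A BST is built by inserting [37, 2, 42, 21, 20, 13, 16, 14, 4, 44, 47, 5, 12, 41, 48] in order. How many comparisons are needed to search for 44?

Search path for 44: 37 -> 42 -> 44
Found: True
Comparisons: 3


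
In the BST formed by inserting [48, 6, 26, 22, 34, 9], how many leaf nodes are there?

Tree built from: [48, 6, 26, 22, 34, 9]
Tree (level-order array): [48, 6, None, None, 26, 22, 34, 9]
Rule: A leaf has 0 children.
Per-node child counts:
  node 48: 1 child(ren)
  node 6: 1 child(ren)
  node 26: 2 child(ren)
  node 22: 1 child(ren)
  node 9: 0 child(ren)
  node 34: 0 child(ren)
Matching nodes: [9, 34]
Count of leaf nodes: 2


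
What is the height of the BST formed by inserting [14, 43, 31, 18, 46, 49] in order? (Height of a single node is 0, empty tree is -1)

Insertion order: [14, 43, 31, 18, 46, 49]
Tree (level-order array): [14, None, 43, 31, 46, 18, None, None, 49]
Compute height bottom-up (empty subtree = -1):
  height(18) = 1 + max(-1, -1) = 0
  height(31) = 1 + max(0, -1) = 1
  height(49) = 1 + max(-1, -1) = 0
  height(46) = 1 + max(-1, 0) = 1
  height(43) = 1 + max(1, 1) = 2
  height(14) = 1 + max(-1, 2) = 3
Height = 3


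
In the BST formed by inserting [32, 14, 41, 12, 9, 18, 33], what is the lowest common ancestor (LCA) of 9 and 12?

Tree insertion order: [32, 14, 41, 12, 9, 18, 33]
Tree (level-order array): [32, 14, 41, 12, 18, 33, None, 9]
In a BST, the LCA of p=9, q=12 is the first node v on the
root-to-leaf path with p <= v <= q (go left if both < v, right if both > v).
Walk from root:
  at 32: both 9 and 12 < 32, go left
  at 14: both 9 and 12 < 14, go left
  at 12: 9 <= 12 <= 12, this is the LCA
LCA = 12


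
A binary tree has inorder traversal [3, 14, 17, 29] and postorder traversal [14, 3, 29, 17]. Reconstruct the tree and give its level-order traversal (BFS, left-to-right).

Inorder:   [3, 14, 17, 29]
Postorder: [14, 3, 29, 17]
Algorithm: postorder visits root last, so walk postorder right-to-left;
each value is the root of the current inorder slice — split it at that
value, recurse on the right subtree first, then the left.
Recursive splits:
  root=17; inorder splits into left=[3, 14], right=[29]
  root=29; inorder splits into left=[], right=[]
  root=3; inorder splits into left=[], right=[14]
  root=14; inorder splits into left=[], right=[]
Reconstructed level-order: [17, 3, 29, 14]


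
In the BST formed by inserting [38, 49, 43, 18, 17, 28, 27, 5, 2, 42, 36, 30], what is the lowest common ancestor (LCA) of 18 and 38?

Tree insertion order: [38, 49, 43, 18, 17, 28, 27, 5, 2, 42, 36, 30]
Tree (level-order array): [38, 18, 49, 17, 28, 43, None, 5, None, 27, 36, 42, None, 2, None, None, None, 30]
In a BST, the LCA of p=18, q=38 is the first node v on the
root-to-leaf path with p <= v <= q (go left if both < v, right if both > v).
Walk from root:
  at 38: 18 <= 38 <= 38, this is the LCA
LCA = 38


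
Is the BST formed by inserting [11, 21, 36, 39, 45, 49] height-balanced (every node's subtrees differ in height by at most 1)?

Tree (level-order array): [11, None, 21, None, 36, None, 39, None, 45, None, 49]
Definition: a tree is height-balanced if, at every node, |h(left) - h(right)| <= 1 (empty subtree has height -1).
Bottom-up per-node check:
  node 49: h_left=-1, h_right=-1, diff=0 [OK], height=0
  node 45: h_left=-1, h_right=0, diff=1 [OK], height=1
  node 39: h_left=-1, h_right=1, diff=2 [FAIL (|-1-1|=2 > 1)], height=2
  node 36: h_left=-1, h_right=2, diff=3 [FAIL (|-1-2|=3 > 1)], height=3
  node 21: h_left=-1, h_right=3, diff=4 [FAIL (|-1-3|=4 > 1)], height=4
  node 11: h_left=-1, h_right=4, diff=5 [FAIL (|-1-4|=5 > 1)], height=5
Node 39 violates the condition: |-1 - 1| = 2 > 1.
Result: Not balanced


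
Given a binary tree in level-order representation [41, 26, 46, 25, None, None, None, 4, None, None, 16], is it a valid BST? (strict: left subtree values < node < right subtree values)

Level-order array: [41, 26, 46, 25, None, None, None, 4, None, None, 16]
Validate using subtree bounds (lo, hi): at each node, require lo < value < hi,
then recurse left with hi=value and right with lo=value.
Preorder trace (stopping at first violation):
  at node 41 with bounds (-inf, +inf): OK
  at node 26 with bounds (-inf, 41): OK
  at node 25 with bounds (-inf, 26): OK
  at node 4 with bounds (-inf, 25): OK
  at node 16 with bounds (4, 25): OK
  at node 46 with bounds (41, +inf): OK
No violation found at any node.
Result: Valid BST


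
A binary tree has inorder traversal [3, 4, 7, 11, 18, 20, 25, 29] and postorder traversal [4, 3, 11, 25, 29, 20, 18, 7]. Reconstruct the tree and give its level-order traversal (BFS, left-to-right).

Inorder:   [3, 4, 7, 11, 18, 20, 25, 29]
Postorder: [4, 3, 11, 25, 29, 20, 18, 7]
Algorithm: postorder visits root last, so walk postorder right-to-left;
each value is the root of the current inorder slice — split it at that
value, recurse on the right subtree first, then the left.
Recursive splits:
  root=7; inorder splits into left=[3, 4], right=[11, 18, 20, 25, 29]
  root=18; inorder splits into left=[11], right=[20, 25, 29]
  root=20; inorder splits into left=[], right=[25, 29]
  root=29; inorder splits into left=[25], right=[]
  root=25; inorder splits into left=[], right=[]
  root=11; inorder splits into left=[], right=[]
  root=3; inorder splits into left=[], right=[4]
  root=4; inorder splits into left=[], right=[]
Reconstructed level-order: [7, 3, 18, 4, 11, 20, 29, 25]


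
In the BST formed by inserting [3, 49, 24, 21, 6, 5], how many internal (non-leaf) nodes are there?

Tree built from: [3, 49, 24, 21, 6, 5]
Tree (level-order array): [3, None, 49, 24, None, 21, None, 6, None, 5]
Rule: An internal node has at least one child.
Per-node child counts:
  node 3: 1 child(ren)
  node 49: 1 child(ren)
  node 24: 1 child(ren)
  node 21: 1 child(ren)
  node 6: 1 child(ren)
  node 5: 0 child(ren)
Matching nodes: [3, 49, 24, 21, 6]
Count of internal (non-leaf) nodes: 5


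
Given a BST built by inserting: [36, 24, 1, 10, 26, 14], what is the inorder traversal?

Tree insertion order: [36, 24, 1, 10, 26, 14]
Tree (level-order array): [36, 24, None, 1, 26, None, 10, None, None, None, 14]
Inorder traversal: [1, 10, 14, 24, 26, 36]


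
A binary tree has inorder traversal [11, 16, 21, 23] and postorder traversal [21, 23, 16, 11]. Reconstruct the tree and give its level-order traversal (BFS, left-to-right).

Inorder:   [11, 16, 21, 23]
Postorder: [21, 23, 16, 11]
Algorithm: postorder visits root last, so walk postorder right-to-left;
each value is the root of the current inorder slice — split it at that
value, recurse on the right subtree first, then the left.
Recursive splits:
  root=11; inorder splits into left=[], right=[16, 21, 23]
  root=16; inorder splits into left=[], right=[21, 23]
  root=23; inorder splits into left=[21], right=[]
  root=21; inorder splits into left=[], right=[]
Reconstructed level-order: [11, 16, 23, 21]


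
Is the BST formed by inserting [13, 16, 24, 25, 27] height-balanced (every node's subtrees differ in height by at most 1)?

Tree (level-order array): [13, None, 16, None, 24, None, 25, None, 27]
Definition: a tree is height-balanced if, at every node, |h(left) - h(right)| <= 1 (empty subtree has height -1).
Bottom-up per-node check:
  node 27: h_left=-1, h_right=-1, diff=0 [OK], height=0
  node 25: h_left=-1, h_right=0, diff=1 [OK], height=1
  node 24: h_left=-1, h_right=1, diff=2 [FAIL (|-1-1|=2 > 1)], height=2
  node 16: h_left=-1, h_right=2, diff=3 [FAIL (|-1-2|=3 > 1)], height=3
  node 13: h_left=-1, h_right=3, diff=4 [FAIL (|-1-3|=4 > 1)], height=4
Node 24 violates the condition: |-1 - 1| = 2 > 1.
Result: Not balanced


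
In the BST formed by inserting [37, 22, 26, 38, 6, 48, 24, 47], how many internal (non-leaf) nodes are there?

Tree built from: [37, 22, 26, 38, 6, 48, 24, 47]
Tree (level-order array): [37, 22, 38, 6, 26, None, 48, None, None, 24, None, 47]
Rule: An internal node has at least one child.
Per-node child counts:
  node 37: 2 child(ren)
  node 22: 2 child(ren)
  node 6: 0 child(ren)
  node 26: 1 child(ren)
  node 24: 0 child(ren)
  node 38: 1 child(ren)
  node 48: 1 child(ren)
  node 47: 0 child(ren)
Matching nodes: [37, 22, 26, 38, 48]
Count of internal (non-leaf) nodes: 5


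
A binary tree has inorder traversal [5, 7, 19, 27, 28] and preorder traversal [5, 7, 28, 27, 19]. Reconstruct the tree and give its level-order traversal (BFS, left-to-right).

Inorder:  [5, 7, 19, 27, 28]
Preorder: [5, 7, 28, 27, 19]
Algorithm: preorder visits root first, so consume preorder in order;
for each root, split the current inorder slice at that value into
left-subtree inorder and right-subtree inorder, then recurse.
Recursive splits:
  root=5; inorder splits into left=[], right=[7, 19, 27, 28]
  root=7; inorder splits into left=[], right=[19, 27, 28]
  root=28; inorder splits into left=[19, 27], right=[]
  root=27; inorder splits into left=[19], right=[]
  root=19; inorder splits into left=[], right=[]
Reconstructed level-order: [5, 7, 28, 27, 19]


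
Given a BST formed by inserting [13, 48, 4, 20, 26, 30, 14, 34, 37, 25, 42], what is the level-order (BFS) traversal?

Tree insertion order: [13, 48, 4, 20, 26, 30, 14, 34, 37, 25, 42]
Tree (level-order array): [13, 4, 48, None, None, 20, None, 14, 26, None, None, 25, 30, None, None, None, 34, None, 37, None, 42]
BFS from the root, enqueuing left then right child of each popped node:
  queue [13] -> pop 13, enqueue [4, 48], visited so far: [13]
  queue [4, 48] -> pop 4, enqueue [none], visited so far: [13, 4]
  queue [48] -> pop 48, enqueue [20], visited so far: [13, 4, 48]
  queue [20] -> pop 20, enqueue [14, 26], visited so far: [13, 4, 48, 20]
  queue [14, 26] -> pop 14, enqueue [none], visited so far: [13, 4, 48, 20, 14]
  queue [26] -> pop 26, enqueue [25, 30], visited so far: [13, 4, 48, 20, 14, 26]
  queue [25, 30] -> pop 25, enqueue [none], visited so far: [13, 4, 48, 20, 14, 26, 25]
  queue [30] -> pop 30, enqueue [34], visited so far: [13, 4, 48, 20, 14, 26, 25, 30]
  queue [34] -> pop 34, enqueue [37], visited so far: [13, 4, 48, 20, 14, 26, 25, 30, 34]
  queue [37] -> pop 37, enqueue [42], visited so far: [13, 4, 48, 20, 14, 26, 25, 30, 34, 37]
  queue [42] -> pop 42, enqueue [none], visited so far: [13, 4, 48, 20, 14, 26, 25, 30, 34, 37, 42]
Result: [13, 4, 48, 20, 14, 26, 25, 30, 34, 37, 42]


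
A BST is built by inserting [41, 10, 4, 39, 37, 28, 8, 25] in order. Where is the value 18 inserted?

Starting tree (level order): [41, 10, None, 4, 39, None, 8, 37, None, None, None, 28, None, 25]
Insertion path: 41 -> 10 -> 39 -> 37 -> 28 -> 25
Result: insert 18 as left child of 25
Final tree (level order): [41, 10, None, 4, 39, None, 8, 37, None, None, None, 28, None, 25, None, 18]


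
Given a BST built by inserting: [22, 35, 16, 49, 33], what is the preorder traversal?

Tree insertion order: [22, 35, 16, 49, 33]
Tree (level-order array): [22, 16, 35, None, None, 33, 49]
Preorder traversal: [22, 16, 35, 33, 49]


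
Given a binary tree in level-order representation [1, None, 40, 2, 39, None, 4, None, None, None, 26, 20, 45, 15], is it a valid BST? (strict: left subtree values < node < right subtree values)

Level-order array: [1, None, 40, 2, 39, None, 4, None, None, None, 26, 20, 45, 15]
Validate using subtree bounds (lo, hi): at each node, require lo < value < hi,
then recurse left with hi=value and right with lo=value.
Preorder trace (stopping at first violation):
  at node 1 with bounds (-inf, +inf): OK
  at node 40 with bounds (1, +inf): OK
  at node 2 with bounds (1, 40): OK
  at node 4 with bounds (2, 40): OK
  at node 26 with bounds (4, 40): OK
  at node 20 with bounds (4, 26): OK
  at node 15 with bounds (4, 20): OK
  at node 45 with bounds (26, 40): VIOLATION
Node 45 violates its bound: not (26 < 45 < 40).
Result: Not a valid BST


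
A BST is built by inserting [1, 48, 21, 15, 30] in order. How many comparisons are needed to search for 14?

Search path for 14: 1 -> 48 -> 21 -> 15
Found: False
Comparisons: 4


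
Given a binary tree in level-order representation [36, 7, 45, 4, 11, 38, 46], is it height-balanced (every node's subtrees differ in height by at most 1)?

Tree (level-order array): [36, 7, 45, 4, 11, 38, 46]
Definition: a tree is height-balanced if, at every node, |h(left) - h(right)| <= 1 (empty subtree has height -1).
Bottom-up per-node check:
  node 4: h_left=-1, h_right=-1, diff=0 [OK], height=0
  node 11: h_left=-1, h_right=-1, diff=0 [OK], height=0
  node 7: h_left=0, h_right=0, diff=0 [OK], height=1
  node 38: h_left=-1, h_right=-1, diff=0 [OK], height=0
  node 46: h_left=-1, h_right=-1, diff=0 [OK], height=0
  node 45: h_left=0, h_right=0, diff=0 [OK], height=1
  node 36: h_left=1, h_right=1, diff=0 [OK], height=2
All nodes satisfy the balance condition.
Result: Balanced


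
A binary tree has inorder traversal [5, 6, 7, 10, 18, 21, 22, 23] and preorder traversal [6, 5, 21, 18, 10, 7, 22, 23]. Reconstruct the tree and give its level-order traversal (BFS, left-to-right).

Inorder:  [5, 6, 7, 10, 18, 21, 22, 23]
Preorder: [6, 5, 21, 18, 10, 7, 22, 23]
Algorithm: preorder visits root first, so consume preorder in order;
for each root, split the current inorder slice at that value into
left-subtree inorder and right-subtree inorder, then recurse.
Recursive splits:
  root=6; inorder splits into left=[5], right=[7, 10, 18, 21, 22, 23]
  root=5; inorder splits into left=[], right=[]
  root=21; inorder splits into left=[7, 10, 18], right=[22, 23]
  root=18; inorder splits into left=[7, 10], right=[]
  root=10; inorder splits into left=[7], right=[]
  root=7; inorder splits into left=[], right=[]
  root=22; inorder splits into left=[], right=[23]
  root=23; inorder splits into left=[], right=[]
Reconstructed level-order: [6, 5, 21, 18, 22, 10, 23, 7]


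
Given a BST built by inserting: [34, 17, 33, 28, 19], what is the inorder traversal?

Tree insertion order: [34, 17, 33, 28, 19]
Tree (level-order array): [34, 17, None, None, 33, 28, None, 19]
Inorder traversal: [17, 19, 28, 33, 34]


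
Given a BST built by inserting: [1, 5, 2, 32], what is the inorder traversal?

Tree insertion order: [1, 5, 2, 32]
Tree (level-order array): [1, None, 5, 2, 32]
Inorder traversal: [1, 2, 5, 32]


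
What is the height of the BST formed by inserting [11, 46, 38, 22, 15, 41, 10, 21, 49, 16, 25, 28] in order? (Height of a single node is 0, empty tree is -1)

Insertion order: [11, 46, 38, 22, 15, 41, 10, 21, 49, 16, 25, 28]
Tree (level-order array): [11, 10, 46, None, None, 38, 49, 22, 41, None, None, 15, 25, None, None, None, 21, None, 28, 16]
Compute height bottom-up (empty subtree = -1):
  height(10) = 1 + max(-1, -1) = 0
  height(16) = 1 + max(-1, -1) = 0
  height(21) = 1 + max(0, -1) = 1
  height(15) = 1 + max(-1, 1) = 2
  height(28) = 1 + max(-1, -1) = 0
  height(25) = 1 + max(-1, 0) = 1
  height(22) = 1 + max(2, 1) = 3
  height(41) = 1 + max(-1, -1) = 0
  height(38) = 1 + max(3, 0) = 4
  height(49) = 1 + max(-1, -1) = 0
  height(46) = 1 + max(4, 0) = 5
  height(11) = 1 + max(0, 5) = 6
Height = 6


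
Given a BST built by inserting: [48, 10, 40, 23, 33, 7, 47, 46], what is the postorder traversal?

Tree insertion order: [48, 10, 40, 23, 33, 7, 47, 46]
Tree (level-order array): [48, 10, None, 7, 40, None, None, 23, 47, None, 33, 46]
Postorder traversal: [7, 33, 23, 46, 47, 40, 10, 48]


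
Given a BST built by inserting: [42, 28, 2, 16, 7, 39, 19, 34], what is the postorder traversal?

Tree insertion order: [42, 28, 2, 16, 7, 39, 19, 34]
Tree (level-order array): [42, 28, None, 2, 39, None, 16, 34, None, 7, 19]
Postorder traversal: [7, 19, 16, 2, 34, 39, 28, 42]


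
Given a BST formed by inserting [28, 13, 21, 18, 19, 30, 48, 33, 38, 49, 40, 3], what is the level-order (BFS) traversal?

Tree insertion order: [28, 13, 21, 18, 19, 30, 48, 33, 38, 49, 40, 3]
Tree (level-order array): [28, 13, 30, 3, 21, None, 48, None, None, 18, None, 33, 49, None, 19, None, 38, None, None, None, None, None, 40]
BFS from the root, enqueuing left then right child of each popped node:
  queue [28] -> pop 28, enqueue [13, 30], visited so far: [28]
  queue [13, 30] -> pop 13, enqueue [3, 21], visited so far: [28, 13]
  queue [30, 3, 21] -> pop 30, enqueue [48], visited so far: [28, 13, 30]
  queue [3, 21, 48] -> pop 3, enqueue [none], visited so far: [28, 13, 30, 3]
  queue [21, 48] -> pop 21, enqueue [18], visited so far: [28, 13, 30, 3, 21]
  queue [48, 18] -> pop 48, enqueue [33, 49], visited so far: [28, 13, 30, 3, 21, 48]
  queue [18, 33, 49] -> pop 18, enqueue [19], visited so far: [28, 13, 30, 3, 21, 48, 18]
  queue [33, 49, 19] -> pop 33, enqueue [38], visited so far: [28, 13, 30, 3, 21, 48, 18, 33]
  queue [49, 19, 38] -> pop 49, enqueue [none], visited so far: [28, 13, 30, 3, 21, 48, 18, 33, 49]
  queue [19, 38] -> pop 19, enqueue [none], visited so far: [28, 13, 30, 3, 21, 48, 18, 33, 49, 19]
  queue [38] -> pop 38, enqueue [40], visited so far: [28, 13, 30, 3, 21, 48, 18, 33, 49, 19, 38]
  queue [40] -> pop 40, enqueue [none], visited so far: [28, 13, 30, 3, 21, 48, 18, 33, 49, 19, 38, 40]
Result: [28, 13, 30, 3, 21, 48, 18, 33, 49, 19, 38, 40]


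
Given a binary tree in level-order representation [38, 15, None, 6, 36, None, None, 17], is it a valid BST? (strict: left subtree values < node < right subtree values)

Level-order array: [38, 15, None, 6, 36, None, None, 17]
Validate using subtree bounds (lo, hi): at each node, require lo < value < hi,
then recurse left with hi=value and right with lo=value.
Preorder trace (stopping at first violation):
  at node 38 with bounds (-inf, +inf): OK
  at node 15 with bounds (-inf, 38): OK
  at node 6 with bounds (-inf, 15): OK
  at node 36 with bounds (15, 38): OK
  at node 17 with bounds (15, 36): OK
No violation found at any node.
Result: Valid BST


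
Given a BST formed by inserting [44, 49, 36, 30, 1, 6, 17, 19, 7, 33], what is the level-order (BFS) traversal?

Tree insertion order: [44, 49, 36, 30, 1, 6, 17, 19, 7, 33]
Tree (level-order array): [44, 36, 49, 30, None, None, None, 1, 33, None, 6, None, None, None, 17, 7, 19]
BFS from the root, enqueuing left then right child of each popped node:
  queue [44] -> pop 44, enqueue [36, 49], visited so far: [44]
  queue [36, 49] -> pop 36, enqueue [30], visited so far: [44, 36]
  queue [49, 30] -> pop 49, enqueue [none], visited so far: [44, 36, 49]
  queue [30] -> pop 30, enqueue [1, 33], visited so far: [44, 36, 49, 30]
  queue [1, 33] -> pop 1, enqueue [6], visited so far: [44, 36, 49, 30, 1]
  queue [33, 6] -> pop 33, enqueue [none], visited so far: [44, 36, 49, 30, 1, 33]
  queue [6] -> pop 6, enqueue [17], visited so far: [44, 36, 49, 30, 1, 33, 6]
  queue [17] -> pop 17, enqueue [7, 19], visited so far: [44, 36, 49, 30, 1, 33, 6, 17]
  queue [7, 19] -> pop 7, enqueue [none], visited so far: [44, 36, 49, 30, 1, 33, 6, 17, 7]
  queue [19] -> pop 19, enqueue [none], visited so far: [44, 36, 49, 30, 1, 33, 6, 17, 7, 19]
Result: [44, 36, 49, 30, 1, 33, 6, 17, 7, 19]


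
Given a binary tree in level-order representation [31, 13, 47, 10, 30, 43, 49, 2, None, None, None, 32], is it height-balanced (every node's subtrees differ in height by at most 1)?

Tree (level-order array): [31, 13, 47, 10, 30, 43, 49, 2, None, None, None, 32]
Definition: a tree is height-balanced if, at every node, |h(left) - h(right)| <= 1 (empty subtree has height -1).
Bottom-up per-node check:
  node 2: h_left=-1, h_right=-1, diff=0 [OK], height=0
  node 10: h_left=0, h_right=-1, diff=1 [OK], height=1
  node 30: h_left=-1, h_right=-1, diff=0 [OK], height=0
  node 13: h_left=1, h_right=0, diff=1 [OK], height=2
  node 32: h_left=-1, h_right=-1, diff=0 [OK], height=0
  node 43: h_left=0, h_right=-1, diff=1 [OK], height=1
  node 49: h_left=-1, h_right=-1, diff=0 [OK], height=0
  node 47: h_left=1, h_right=0, diff=1 [OK], height=2
  node 31: h_left=2, h_right=2, diff=0 [OK], height=3
All nodes satisfy the balance condition.
Result: Balanced


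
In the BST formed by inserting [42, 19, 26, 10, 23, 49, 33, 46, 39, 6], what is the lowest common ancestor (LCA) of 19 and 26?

Tree insertion order: [42, 19, 26, 10, 23, 49, 33, 46, 39, 6]
Tree (level-order array): [42, 19, 49, 10, 26, 46, None, 6, None, 23, 33, None, None, None, None, None, None, None, 39]
In a BST, the LCA of p=19, q=26 is the first node v on the
root-to-leaf path with p <= v <= q (go left if both < v, right if both > v).
Walk from root:
  at 42: both 19 and 26 < 42, go left
  at 19: 19 <= 19 <= 26, this is the LCA
LCA = 19


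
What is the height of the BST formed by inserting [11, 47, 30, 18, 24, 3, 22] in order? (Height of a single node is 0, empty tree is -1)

Insertion order: [11, 47, 30, 18, 24, 3, 22]
Tree (level-order array): [11, 3, 47, None, None, 30, None, 18, None, None, 24, 22]
Compute height bottom-up (empty subtree = -1):
  height(3) = 1 + max(-1, -1) = 0
  height(22) = 1 + max(-1, -1) = 0
  height(24) = 1 + max(0, -1) = 1
  height(18) = 1 + max(-1, 1) = 2
  height(30) = 1 + max(2, -1) = 3
  height(47) = 1 + max(3, -1) = 4
  height(11) = 1 + max(0, 4) = 5
Height = 5


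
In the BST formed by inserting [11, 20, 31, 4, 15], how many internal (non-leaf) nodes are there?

Tree built from: [11, 20, 31, 4, 15]
Tree (level-order array): [11, 4, 20, None, None, 15, 31]
Rule: An internal node has at least one child.
Per-node child counts:
  node 11: 2 child(ren)
  node 4: 0 child(ren)
  node 20: 2 child(ren)
  node 15: 0 child(ren)
  node 31: 0 child(ren)
Matching nodes: [11, 20]
Count of internal (non-leaf) nodes: 2


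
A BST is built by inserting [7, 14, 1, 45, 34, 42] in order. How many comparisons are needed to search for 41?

Search path for 41: 7 -> 14 -> 45 -> 34 -> 42
Found: False
Comparisons: 5


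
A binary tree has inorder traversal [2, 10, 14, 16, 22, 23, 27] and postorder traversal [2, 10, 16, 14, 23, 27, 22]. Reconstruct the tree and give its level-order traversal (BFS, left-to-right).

Inorder:   [2, 10, 14, 16, 22, 23, 27]
Postorder: [2, 10, 16, 14, 23, 27, 22]
Algorithm: postorder visits root last, so walk postorder right-to-left;
each value is the root of the current inorder slice — split it at that
value, recurse on the right subtree first, then the left.
Recursive splits:
  root=22; inorder splits into left=[2, 10, 14, 16], right=[23, 27]
  root=27; inorder splits into left=[23], right=[]
  root=23; inorder splits into left=[], right=[]
  root=14; inorder splits into left=[2, 10], right=[16]
  root=16; inorder splits into left=[], right=[]
  root=10; inorder splits into left=[2], right=[]
  root=2; inorder splits into left=[], right=[]
Reconstructed level-order: [22, 14, 27, 10, 16, 23, 2]


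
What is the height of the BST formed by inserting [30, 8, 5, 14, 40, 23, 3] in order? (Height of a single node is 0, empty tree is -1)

Insertion order: [30, 8, 5, 14, 40, 23, 3]
Tree (level-order array): [30, 8, 40, 5, 14, None, None, 3, None, None, 23]
Compute height bottom-up (empty subtree = -1):
  height(3) = 1 + max(-1, -1) = 0
  height(5) = 1 + max(0, -1) = 1
  height(23) = 1 + max(-1, -1) = 0
  height(14) = 1 + max(-1, 0) = 1
  height(8) = 1 + max(1, 1) = 2
  height(40) = 1 + max(-1, -1) = 0
  height(30) = 1 + max(2, 0) = 3
Height = 3


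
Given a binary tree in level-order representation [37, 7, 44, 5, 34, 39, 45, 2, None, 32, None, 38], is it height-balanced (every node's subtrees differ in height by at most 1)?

Tree (level-order array): [37, 7, 44, 5, 34, 39, 45, 2, None, 32, None, 38]
Definition: a tree is height-balanced if, at every node, |h(left) - h(right)| <= 1 (empty subtree has height -1).
Bottom-up per-node check:
  node 2: h_left=-1, h_right=-1, diff=0 [OK], height=0
  node 5: h_left=0, h_right=-1, diff=1 [OK], height=1
  node 32: h_left=-1, h_right=-1, diff=0 [OK], height=0
  node 34: h_left=0, h_right=-1, diff=1 [OK], height=1
  node 7: h_left=1, h_right=1, diff=0 [OK], height=2
  node 38: h_left=-1, h_right=-1, diff=0 [OK], height=0
  node 39: h_left=0, h_right=-1, diff=1 [OK], height=1
  node 45: h_left=-1, h_right=-1, diff=0 [OK], height=0
  node 44: h_left=1, h_right=0, diff=1 [OK], height=2
  node 37: h_left=2, h_right=2, diff=0 [OK], height=3
All nodes satisfy the balance condition.
Result: Balanced


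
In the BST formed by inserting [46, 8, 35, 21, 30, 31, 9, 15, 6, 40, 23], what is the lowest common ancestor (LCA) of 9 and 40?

Tree insertion order: [46, 8, 35, 21, 30, 31, 9, 15, 6, 40, 23]
Tree (level-order array): [46, 8, None, 6, 35, None, None, 21, 40, 9, 30, None, None, None, 15, 23, 31]
In a BST, the LCA of p=9, q=40 is the first node v on the
root-to-leaf path with p <= v <= q (go left if both < v, right if both > v).
Walk from root:
  at 46: both 9 and 40 < 46, go left
  at 8: both 9 and 40 > 8, go right
  at 35: 9 <= 35 <= 40, this is the LCA
LCA = 35


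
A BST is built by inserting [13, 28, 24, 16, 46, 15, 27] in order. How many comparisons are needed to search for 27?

Search path for 27: 13 -> 28 -> 24 -> 27
Found: True
Comparisons: 4


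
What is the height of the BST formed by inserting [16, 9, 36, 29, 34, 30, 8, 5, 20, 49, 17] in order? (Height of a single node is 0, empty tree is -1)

Insertion order: [16, 9, 36, 29, 34, 30, 8, 5, 20, 49, 17]
Tree (level-order array): [16, 9, 36, 8, None, 29, 49, 5, None, 20, 34, None, None, None, None, 17, None, 30]
Compute height bottom-up (empty subtree = -1):
  height(5) = 1 + max(-1, -1) = 0
  height(8) = 1 + max(0, -1) = 1
  height(9) = 1 + max(1, -1) = 2
  height(17) = 1 + max(-1, -1) = 0
  height(20) = 1 + max(0, -1) = 1
  height(30) = 1 + max(-1, -1) = 0
  height(34) = 1 + max(0, -1) = 1
  height(29) = 1 + max(1, 1) = 2
  height(49) = 1 + max(-1, -1) = 0
  height(36) = 1 + max(2, 0) = 3
  height(16) = 1 + max(2, 3) = 4
Height = 4


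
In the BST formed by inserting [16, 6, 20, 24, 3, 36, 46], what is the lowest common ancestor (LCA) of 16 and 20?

Tree insertion order: [16, 6, 20, 24, 3, 36, 46]
Tree (level-order array): [16, 6, 20, 3, None, None, 24, None, None, None, 36, None, 46]
In a BST, the LCA of p=16, q=20 is the first node v on the
root-to-leaf path with p <= v <= q (go left if both < v, right if both > v).
Walk from root:
  at 16: 16 <= 16 <= 20, this is the LCA
LCA = 16


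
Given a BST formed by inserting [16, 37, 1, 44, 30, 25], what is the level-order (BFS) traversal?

Tree insertion order: [16, 37, 1, 44, 30, 25]
Tree (level-order array): [16, 1, 37, None, None, 30, 44, 25]
BFS from the root, enqueuing left then right child of each popped node:
  queue [16] -> pop 16, enqueue [1, 37], visited so far: [16]
  queue [1, 37] -> pop 1, enqueue [none], visited so far: [16, 1]
  queue [37] -> pop 37, enqueue [30, 44], visited so far: [16, 1, 37]
  queue [30, 44] -> pop 30, enqueue [25], visited so far: [16, 1, 37, 30]
  queue [44, 25] -> pop 44, enqueue [none], visited so far: [16, 1, 37, 30, 44]
  queue [25] -> pop 25, enqueue [none], visited so far: [16, 1, 37, 30, 44, 25]
Result: [16, 1, 37, 30, 44, 25]


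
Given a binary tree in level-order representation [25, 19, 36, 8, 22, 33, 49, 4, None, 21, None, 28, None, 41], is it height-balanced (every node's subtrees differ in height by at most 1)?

Tree (level-order array): [25, 19, 36, 8, 22, 33, 49, 4, None, 21, None, 28, None, 41]
Definition: a tree is height-balanced if, at every node, |h(left) - h(right)| <= 1 (empty subtree has height -1).
Bottom-up per-node check:
  node 4: h_left=-1, h_right=-1, diff=0 [OK], height=0
  node 8: h_left=0, h_right=-1, diff=1 [OK], height=1
  node 21: h_left=-1, h_right=-1, diff=0 [OK], height=0
  node 22: h_left=0, h_right=-1, diff=1 [OK], height=1
  node 19: h_left=1, h_right=1, diff=0 [OK], height=2
  node 28: h_left=-1, h_right=-1, diff=0 [OK], height=0
  node 33: h_left=0, h_right=-1, diff=1 [OK], height=1
  node 41: h_left=-1, h_right=-1, diff=0 [OK], height=0
  node 49: h_left=0, h_right=-1, diff=1 [OK], height=1
  node 36: h_left=1, h_right=1, diff=0 [OK], height=2
  node 25: h_left=2, h_right=2, diff=0 [OK], height=3
All nodes satisfy the balance condition.
Result: Balanced


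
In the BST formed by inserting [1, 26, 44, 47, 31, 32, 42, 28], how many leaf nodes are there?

Tree built from: [1, 26, 44, 47, 31, 32, 42, 28]
Tree (level-order array): [1, None, 26, None, 44, 31, 47, 28, 32, None, None, None, None, None, 42]
Rule: A leaf has 0 children.
Per-node child counts:
  node 1: 1 child(ren)
  node 26: 1 child(ren)
  node 44: 2 child(ren)
  node 31: 2 child(ren)
  node 28: 0 child(ren)
  node 32: 1 child(ren)
  node 42: 0 child(ren)
  node 47: 0 child(ren)
Matching nodes: [28, 42, 47]
Count of leaf nodes: 3


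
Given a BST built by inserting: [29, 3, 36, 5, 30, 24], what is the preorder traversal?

Tree insertion order: [29, 3, 36, 5, 30, 24]
Tree (level-order array): [29, 3, 36, None, 5, 30, None, None, 24]
Preorder traversal: [29, 3, 5, 24, 36, 30]


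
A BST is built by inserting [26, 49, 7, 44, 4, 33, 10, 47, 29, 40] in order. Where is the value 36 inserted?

Starting tree (level order): [26, 7, 49, 4, 10, 44, None, None, None, None, None, 33, 47, 29, 40]
Insertion path: 26 -> 49 -> 44 -> 33 -> 40
Result: insert 36 as left child of 40
Final tree (level order): [26, 7, 49, 4, 10, 44, None, None, None, None, None, 33, 47, 29, 40, None, None, None, None, 36]


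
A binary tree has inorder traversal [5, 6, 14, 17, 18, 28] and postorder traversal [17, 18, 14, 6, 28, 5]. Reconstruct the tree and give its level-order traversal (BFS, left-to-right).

Inorder:   [5, 6, 14, 17, 18, 28]
Postorder: [17, 18, 14, 6, 28, 5]
Algorithm: postorder visits root last, so walk postorder right-to-left;
each value is the root of the current inorder slice — split it at that
value, recurse on the right subtree first, then the left.
Recursive splits:
  root=5; inorder splits into left=[], right=[6, 14, 17, 18, 28]
  root=28; inorder splits into left=[6, 14, 17, 18], right=[]
  root=6; inorder splits into left=[], right=[14, 17, 18]
  root=14; inorder splits into left=[], right=[17, 18]
  root=18; inorder splits into left=[17], right=[]
  root=17; inorder splits into left=[], right=[]
Reconstructed level-order: [5, 28, 6, 14, 18, 17]


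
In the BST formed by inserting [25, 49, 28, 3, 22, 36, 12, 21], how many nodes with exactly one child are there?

Tree built from: [25, 49, 28, 3, 22, 36, 12, 21]
Tree (level-order array): [25, 3, 49, None, 22, 28, None, 12, None, None, 36, None, 21]
Rule: These are nodes with exactly 1 non-null child.
Per-node child counts:
  node 25: 2 child(ren)
  node 3: 1 child(ren)
  node 22: 1 child(ren)
  node 12: 1 child(ren)
  node 21: 0 child(ren)
  node 49: 1 child(ren)
  node 28: 1 child(ren)
  node 36: 0 child(ren)
Matching nodes: [3, 22, 12, 49, 28]
Count of nodes with exactly one child: 5


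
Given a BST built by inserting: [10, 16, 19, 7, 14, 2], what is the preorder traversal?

Tree insertion order: [10, 16, 19, 7, 14, 2]
Tree (level-order array): [10, 7, 16, 2, None, 14, 19]
Preorder traversal: [10, 7, 2, 16, 14, 19]


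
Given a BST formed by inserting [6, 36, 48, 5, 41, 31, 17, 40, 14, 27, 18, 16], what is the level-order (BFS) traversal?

Tree insertion order: [6, 36, 48, 5, 41, 31, 17, 40, 14, 27, 18, 16]
Tree (level-order array): [6, 5, 36, None, None, 31, 48, 17, None, 41, None, 14, 27, 40, None, None, 16, 18]
BFS from the root, enqueuing left then right child of each popped node:
  queue [6] -> pop 6, enqueue [5, 36], visited so far: [6]
  queue [5, 36] -> pop 5, enqueue [none], visited so far: [6, 5]
  queue [36] -> pop 36, enqueue [31, 48], visited so far: [6, 5, 36]
  queue [31, 48] -> pop 31, enqueue [17], visited so far: [6, 5, 36, 31]
  queue [48, 17] -> pop 48, enqueue [41], visited so far: [6, 5, 36, 31, 48]
  queue [17, 41] -> pop 17, enqueue [14, 27], visited so far: [6, 5, 36, 31, 48, 17]
  queue [41, 14, 27] -> pop 41, enqueue [40], visited so far: [6, 5, 36, 31, 48, 17, 41]
  queue [14, 27, 40] -> pop 14, enqueue [16], visited so far: [6, 5, 36, 31, 48, 17, 41, 14]
  queue [27, 40, 16] -> pop 27, enqueue [18], visited so far: [6, 5, 36, 31, 48, 17, 41, 14, 27]
  queue [40, 16, 18] -> pop 40, enqueue [none], visited so far: [6, 5, 36, 31, 48, 17, 41, 14, 27, 40]
  queue [16, 18] -> pop 16, enqueue [none], visited so far: [6, 5, 36, 31, 48, 17, 41, 14, 27, 40, 16]
  queue [18] -> pop 18, enqueue [none], visited so far: [6, 5, 36, 31, 48, 17, 41, 14, 27, 40, 16, 18]
Result: [6, 5, 36, 31, 48, 17, 41, 14, 27, 40, 16, 18]


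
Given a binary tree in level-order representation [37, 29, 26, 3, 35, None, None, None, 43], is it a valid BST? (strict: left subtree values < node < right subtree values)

Level-order array: [37, 29, 26, 3, 35, None, None, None, 43]
Validate using subtree bounds (lo, hi): at each node, require lo < value < hi,
then recurse left with hi=value and right with lo=value.
Preorder trace (stopping at first violation):
  at node 37 with bounds (-inf, +inf): OK
  at node 29 with bounds (-inf, 37): OK
  at node 3 with bounds (-inf, 29): OK
  at node 43 with bounds (3, 29): VIOLATION
Node 43 violates its bound: not (3 < 43 < 29).
Result: Not a valid BST


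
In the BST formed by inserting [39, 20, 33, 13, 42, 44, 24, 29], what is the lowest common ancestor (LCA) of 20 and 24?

Tree insertion order: [39, 20, 33, 13, 42, 44, 24, 29]
Tree (level-order array): [39, 20, 42, 13, 33, None, 44, None, None, 24, None, None, None, None, 29]
In a BST, the LCA of p=20, q=24 is the first node v on the
root-to-leaf path with p <= v <= q (go left if both < v, right if both > v).
Walk from root:
  at 39: both 20 and 24 < 39, go left
  at 20: 20 <= 20 <= 24, this is the LCA
LCA = 20


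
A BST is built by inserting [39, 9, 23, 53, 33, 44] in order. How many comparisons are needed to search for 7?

Search path for 7: 39 -> 9
Found: False
Comparisons: 2


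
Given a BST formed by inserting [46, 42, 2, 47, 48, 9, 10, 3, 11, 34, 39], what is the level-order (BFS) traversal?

Tree insertion order: [46, 42, 2, 47, 48, 9, 10, 3, 11, 34, 39]
Tree (level-order array): [46, 42, 47, 2, None, None, 48, None, 9, None, None, 3, 10, None, None, None, 11, None, 34, None, 39]
BFS from the root, enqueuing left then right child of each popped node:
  queue [46] -> pop 46, enqueue [42, 47], visited so far: [46]
  queue [42, 47] -> pop 42, enqueue [2], visited so far: [46, 42]
  queue [47, 2] -> pop 47, enqueue [48], visited so far: [46, 42, 47]
  queue [2, 48] -> pop 2, enqueue [9], visited so far: [46, 42, 47, 2]
  queue [48, 9] -> pop 48, enqueue [none], visited so far: [46, 42, 47, 2, 48]
  queue [9] -> pop 9, enqueue [3, 10], visited so far: [46, 42, 47, 2, 48, 9]
  queue [3, 10] -> pop 3, enqueue [none], visited so far: [46, 42, 47, 2, 48, 9, 3]
  queue [10] -> pop 10, enqueue [11], visited so far: [46, 42, 47, 2, 48, 9, 3, 10]
  queue [11] -> pop 11, enqueue [34], visited so far: [46, 42, 47, 2, 48, 9, 3, 10, 11]
  queue [34] -> pop 34, enqueue [39], visited so far: [46, 42, 47, 2, 48, 9, 3, 10, 11, 34]
  queue [39] -> pop 39, enqueue [none], visited so far: [46, 42, 47, 2, 48, 9, 3, 10, 11, 34, 39]
Result: [46, 42, 47, 2, 48, 9, 3, 10, 11, 34, 39]


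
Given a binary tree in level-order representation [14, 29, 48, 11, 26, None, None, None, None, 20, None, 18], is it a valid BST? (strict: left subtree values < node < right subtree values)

Level-order array: [14, 29, 48, 11, 26, None, None, None, None, 20, None, 18]
Validate using subtree bounds (lo, hi): at each node, require lo < value < hi,
then recurse left with hi=value and right with lo=value.
Preorder trace (stopping at first violation):
  at node 14 with bounds (-inf, +inf): OK
  at node 29 with bounds (-inf, 14): VIOLATION
Node 29 violates its bound: not (-inf < 29 < 14).
Result: Not a valid BST


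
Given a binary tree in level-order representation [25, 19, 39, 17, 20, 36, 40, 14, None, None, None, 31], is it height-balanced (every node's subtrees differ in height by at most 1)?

Tree (level-order array): [25, 19, 39, 17, 20, 36, 40, 14, None, None, None, 31]
Definition: a tree is height-balanced if, at every node, |h(left) - h(right)| <= 1 (empty subtree has height -1).
Bottom-up per-node check:
  node 14: h_left=-1, h_right=-1, diff=0 [OK], height=0
  node 17: h_left=0, h_right=-1, diff=1 [OK], height=1
  node 20: h_left=-1, h_right=-1, diff=0 [OK], height=0
  node 19: h_left=1, h_right=0, diff=1 [OK], height=2
  node 31: h_left=-1, h_right=-1, diff=0 [OK], height=0
  node 36: h_left=0, h_right=-1, diff=1 [OK], height=1
  node 40: h_left=-1, h_right=-1, diff=0 [OK], height=0
  node 39: h_left=1, h_right=0, diff=1 [OK], height=2
  node 25: h_left=2, h_right=2, diff=0 [OK], height=3
All nodes satisfy the balance condition.
Result: Balanced


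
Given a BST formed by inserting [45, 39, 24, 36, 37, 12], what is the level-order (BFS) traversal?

Tree insertion order: [45, 39, 24, 36, 37, 12]
Tree (level-order array): [45, 39, None, 24, None, 12, 36, None, None, None, 37]
BFS from the root, enqueuing left then right child of each popped node:
  queue [45] -> pop 45, enqueue [39], visited so far: [45]
  queue [39] -> pop 39, enqueue [24], visited so far: [45, 39]
  queue [24] -> pop 24, enqueue [12, 36], visited so far: [45, 39, 24]
  queue [12, 36] -> pop 12, enqueue [none], visited so far: [45, 39, 24, 12]
  queue [36] -> pop 36, enqueue [37], visited so far: [45, 39, 24, 12, 36]
  queue [37] -> pop 37, enqueue [none], visited so far: [45, 39, 24, 12, 36, 37]
Result: [45, 39, 24, 12, 36, 37]


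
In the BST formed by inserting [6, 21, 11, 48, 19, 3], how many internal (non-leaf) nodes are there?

Tree built from: [6, 21, 11, 48, 19, 3]
Tree (level-order array): [6, 3, 21, None, None, 11, 48, None, 19]
Rule: An internal node has at least one child.
Per-node child counts:
  node 6: 2 child(ren)
  node 3: 0 child(ren)
  node 21: 2 child(ren)
  node 11: 1 child(ren)
  node 19: 0 child(ren)
  node 48: 0 child(ren)
Matching nodes: [6, 21, 11]
Count of internal (non-leaf) nodes: 3


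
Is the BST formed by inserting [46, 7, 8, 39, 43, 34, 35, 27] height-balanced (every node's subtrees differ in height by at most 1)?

Tree (level-order array): [46, 7, None, None, 8, None, 39, 34, 43, 27, 35]
Definition: a tree is height-balanced if, at every node, |h(left) - h(right)| <= 1 (empty subtree has height -1).
Bottom-up per-node check:
  node 27: h_left=-1, h_right=-1, diff=0 [OK], height=0
  node 35: h_left=-1, h_right=-1, diff=0 [OK], height=0
  node 34: h_left=0, h_right=0, diff=0 [OK], height=1
  node 43: h_left=-1, h_right=-1, diff=0 [OK], height=0
  node 39: h_left=1, h_right=0, diff=1 [OK], height=2
  node 8: h_left=-1, h_right=2, diff=3 [FAIL (|-1-2|=3 > 1)], height=3
  node 7: h_left=-1, h_right=3, diff=4 [FAIL (|-1-3|=4 > 1)], height=4
  node 46: h_left=4, h_right=-1, diff=5 [FAIL (|4--1|=5 > 1)], height=5
Node 8 violates the condition: |-1 - 2| = 3 > 1.
Result: Not balanced
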